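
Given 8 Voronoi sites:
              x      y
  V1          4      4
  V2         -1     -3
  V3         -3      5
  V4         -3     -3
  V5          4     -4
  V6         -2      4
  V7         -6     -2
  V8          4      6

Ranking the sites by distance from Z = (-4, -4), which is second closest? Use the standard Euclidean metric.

Squared Euclidean distances:
|ZV1|² = (-4−4)² + (-4−4)² = 64 + 64 = 128
|ZV2|² = (-4−(-1))² + (-4−(-3))² = 9 + 1 = 10
|ZV3|² = (-4−(-3))² + (-4−5)² = 1 + 81 = 82
|ZV4|² = (-4−(-3))² + (-4−(-3))² = 1 + 1 = 2
|ZV5|² = (-4−4)² + (-4−(-4))² = 64 + 0 = 64
|ZV6|² = (-4−(-2))² + (-4−4)² = 4 + 64 = 68
|ZV7|² = (-4−(-6))² + (-4−(-2))² = 4 + 4 = 8
|ZV8|² = (-4−4)² + (-4−6)² = 64 + 100 = 164
Sorted ascending: V4, V7, V2, … — the second-nearest is V7.

V7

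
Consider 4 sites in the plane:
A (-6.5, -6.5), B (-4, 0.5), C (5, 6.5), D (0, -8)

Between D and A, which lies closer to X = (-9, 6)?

Compare squared distances:
|XD|² = (-9−0)² + (6−(-8))² = 81 + 196 = 277
|XA|² = (-9−(-6.5))² + (6−(-6.5))² = 6.25 + 156.25 = 162.5
277 > 162.5, so A is closer.

A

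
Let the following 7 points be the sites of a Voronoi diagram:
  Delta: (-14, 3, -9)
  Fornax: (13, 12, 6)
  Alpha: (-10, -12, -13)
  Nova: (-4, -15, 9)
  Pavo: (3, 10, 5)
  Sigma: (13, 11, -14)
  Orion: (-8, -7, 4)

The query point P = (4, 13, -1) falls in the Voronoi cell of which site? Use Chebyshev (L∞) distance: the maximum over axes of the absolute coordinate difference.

Pavo

d(P, Delta) = max(18, 10, 8) = 18
d(P, Fornax) = max(9, 1, 7) = 9
d(P, Alpha) = max(14, 25, 12) = 25
d(P, Nova) = max(8, 28, 10) = 28
d(P, Pavo) = max(1, 3, 6) = 6
d(P, Sigma) = max(9, 2, 13) = 13
d(P, Orion) = max(12, 20, 5) = 20
Minimum is at Pavo.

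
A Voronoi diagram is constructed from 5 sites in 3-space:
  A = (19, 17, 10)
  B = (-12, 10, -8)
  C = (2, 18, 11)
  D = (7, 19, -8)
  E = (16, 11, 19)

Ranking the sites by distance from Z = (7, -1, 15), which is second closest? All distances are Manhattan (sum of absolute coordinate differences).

C

d(Z,A) = |7−19| + |-1−17| + |15−10| = 12 + 18 + 5 = 35
d(Z,B) = |7−(-12)| + |-1−10| + |15−(-8)| = 19 + 11 + 23 = 53
d(Z,C) = |7−2| + |-1−18| + |15−11| = 5 + 19 + 4 = 28
d(Z,D) = |7−7| + |-1−19| + |15−(-8)| = 0 + 20 + 23 = 43
d(Z,E) = |7−16| + |-1−11| + |15−19| = 9 + 12 + 4 = 25
Sorted ascending: E, C, A, … — the second-nearest is C.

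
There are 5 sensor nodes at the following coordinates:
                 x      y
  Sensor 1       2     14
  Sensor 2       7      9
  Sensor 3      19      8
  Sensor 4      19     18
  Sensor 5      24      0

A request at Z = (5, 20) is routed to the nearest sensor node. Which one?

Squared Euclidean distances:
d²(Z, Sensor 1) = 9 + 36 = 45
d²(Z, Sensor 2) = 4 + 121 = 125
d²(Z, Sensor 3) = 196 + 144 = 340
d²(Z, Sensor 4) = 196 + 4 = 200
d²(Z, Sensor 5) = 361 + 400 = 761
Minimum is at Sensor 1.

Sensor 1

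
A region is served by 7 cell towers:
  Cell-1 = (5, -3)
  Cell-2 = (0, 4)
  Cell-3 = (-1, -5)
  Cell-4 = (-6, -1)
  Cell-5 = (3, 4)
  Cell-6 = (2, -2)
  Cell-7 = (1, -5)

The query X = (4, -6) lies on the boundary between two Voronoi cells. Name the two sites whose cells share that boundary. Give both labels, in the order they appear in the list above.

Cell-1 and Cell-7

Squared distances from X to each site:
d²(X, Cell-1) = (4−5)² + (-6−(-3))² = 1 + 9 = 10
d²(X, Cell-2) = (4−0)² + (-6−4)² = 16 + 100 = 116
d²(X, Cell-3) = (4−(-1))² + (-6−(-5))² = 25 + 1 = 26
d²(X, Cell-4) = (4−(-6))² + (-6−(-1))² = 100 + 25 = 125
d²(X, Cell-5) = (4−3)² + (-6−4)² = 1 + 100 = 101
d²(X, Cell-6) = (4−2)² + (-6−(-2))² = 4 + 16 = 20
d²(X, Cell-7) = (4−1)² + (-6−(-5))² = 9 + 1 = 10
X is equidistant from Cell-1 and Cell-7 (both at squared distance 10), and every other site is strictly farther — so X lies on the Cell-1–Cell-7 Voronoi edge.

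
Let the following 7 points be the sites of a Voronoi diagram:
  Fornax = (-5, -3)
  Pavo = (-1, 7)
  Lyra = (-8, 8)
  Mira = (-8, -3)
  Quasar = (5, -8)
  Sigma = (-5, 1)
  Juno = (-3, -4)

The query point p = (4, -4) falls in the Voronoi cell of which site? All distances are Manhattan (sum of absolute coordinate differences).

d(p, Fornax) = 9 + 1 = 10
d(p, Pavo) = 5 + 11 = 16
d(p, Lyra) = 12 + 12 = 24
d(p, Mira) = 12 + 1 = 13
d(p, Quasar) = 1 + 4 = 5
d(p, Sigma) = 9 + 5 = 14
d(p, Juno) = 7 + 0 = 7
The smallest is to Quasar, so p lies in the Voronoi region of Quasar.

Quasar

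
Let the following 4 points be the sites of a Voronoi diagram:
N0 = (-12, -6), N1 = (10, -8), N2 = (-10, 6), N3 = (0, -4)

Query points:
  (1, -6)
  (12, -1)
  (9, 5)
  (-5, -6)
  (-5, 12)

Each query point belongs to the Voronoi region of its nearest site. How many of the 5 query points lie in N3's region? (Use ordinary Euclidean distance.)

3

(1, -6) — d² to each: N0:169, N1:85, N2:265, N3:5 → nearest is N3
(12, -1) — d² to each: N0:601, N1:53, N2:533, N3:153 → nearest is N1
(9, 5) — d² to each: N0:562, N1:170, N2:362, N3:162 → nearest is N3
(-5, -6) — d² to each: N0:49, N1:229, N2:169, N3:29 → nearest is N3
(-5, 12) — d² to each: N0:373, N1:625, N2:61, N3:281 → nearest is N2
3 of the 5 points have N3 as nearest.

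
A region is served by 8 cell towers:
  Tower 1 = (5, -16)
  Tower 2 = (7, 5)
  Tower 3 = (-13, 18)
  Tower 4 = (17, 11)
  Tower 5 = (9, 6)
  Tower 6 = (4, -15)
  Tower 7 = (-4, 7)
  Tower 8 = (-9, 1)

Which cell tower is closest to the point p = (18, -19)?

Compare squared distances (the ordering matches that of the actual distances):
d²(p, Tower 1) = 169 + 9 = 178
d²(p, Tower 2) = 121 + 576 = 697
d²(p, Tower 3) = 961 + 1369 = 2330
d²(p, Tower 4) = 1 + 900 = 901
d²(p, Tower 5) = 81 + 625 = 706
d²(p, Tower 6) = 196 + 16 = 212
d²(p, Tower 7) = 484 + 676 = 1160
d²(p, Tower 8) = 729 + 400 = 1129
Tower 1 is nearest.

Tower 1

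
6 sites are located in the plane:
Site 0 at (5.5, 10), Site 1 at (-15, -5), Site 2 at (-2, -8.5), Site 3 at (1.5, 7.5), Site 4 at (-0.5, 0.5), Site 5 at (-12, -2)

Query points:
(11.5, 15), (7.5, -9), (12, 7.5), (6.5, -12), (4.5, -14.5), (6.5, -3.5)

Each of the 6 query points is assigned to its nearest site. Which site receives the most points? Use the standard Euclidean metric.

(11.5, 15) — d² to each: Site 0:61, Site 1:1102.25, Site 2:734.5, Site 3:156.25, Site 4:354.25, Site 5:841.25 → nearest is Site 0
(7.5, -9) — d² to each: Site 0:365, Site 1:522.25, Site 2:90.5, Site 3:308.25, Site 4:154.25, Site 5:429.25 → nearest is Site 2
(12, 7.5) — d² to each: Site 0:48.5, Site 1:885.25, Site 2:452, Site 3:110.25, Site 4:205.25, Site 5:666.25 → nearest is Site 0
(6.5, -12) — d² to each: Site 0:485, Site 1:511.25, Site 2:84.5, Site 3:405.25, Site 4:205.25, Site 5:442.25 → nearest is Site 2
(4.5, -14.5) — d² to each: Site 0:601.25, Site 1:470.5, Site 2:78.25, Site 3:493, Site 4:250, Site 5:428.5 → nearest is Site 2
(6.5, -3.5) — d² to each: Site 0:183.25, Site 1:464.5, Site 2:97.25, Site 3:146, Site 4:65, Site 5:344.5 → nearest is Site 4
Tally — Site 0:2, Site 2:3, Site 4:1. Site 2 captures the most (3).

Site 2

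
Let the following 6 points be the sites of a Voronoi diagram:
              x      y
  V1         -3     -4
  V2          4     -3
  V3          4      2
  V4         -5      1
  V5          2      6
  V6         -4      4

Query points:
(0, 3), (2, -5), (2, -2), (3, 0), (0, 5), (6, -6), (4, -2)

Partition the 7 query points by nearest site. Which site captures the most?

(0, 3) — d² to each: V1:58, V2:52, V3:17, V4:29, V5:13, V6:17 → nearest is V5
(2, -5) — d² to each: V1:26, V2:8, V3:53, V4:85, V5:121, V6:117 → nearest is V2
(2, -2) — d² to each: V1:29, V2:5, V3:20, V4:58, V5:64, V6:72 → nearest is V2
(3, 0) — d² to each: V1:52, V2:10, V3:5, V4:65, V5:37, V6:65 → nearest is V3
(0, 5) — d² to each: V1:90, V2:80, V3:25, V4:41, V5:5, V6:17 → nearest is V5
(6, -6) — d² to each: V1:85, V2:13, V3:68, V4:170, V5:160, V6:200 → nearest is V2
(4, -2) — d² to each: V1:53, V2:1, V3:16, V4:90, V5:68, V6:100 → nearest is V2
Tally — V2:4, V3:1, V5:2. V2 captures the most (4).

V2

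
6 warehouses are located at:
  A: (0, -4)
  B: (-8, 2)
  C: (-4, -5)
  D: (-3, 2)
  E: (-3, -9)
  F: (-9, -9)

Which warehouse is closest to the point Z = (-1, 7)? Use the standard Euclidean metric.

Since √ is increasing, it suffices to compare squared distances:
|ZA|² = (-1−0)² + (7−(-4))² = 1 + 121 = 122
|ZB|² = (-1−(-8))² + (7−2)² = 49 + 25 = 74
|ZC|² = (-1−(-4))² + (7−(-5))² = 9 + 144 = 153
|ZD|² = (-1−(-3))² + (7−2)² = 4 + 25 = 29
|ZE|² = (-1−(-3))² + (7−(-9))² = 4 + 256 = 260
|ZF|² = (-1−(-9))² + (7−(-9))² = 64 + 256 = 320
D is nearest.

D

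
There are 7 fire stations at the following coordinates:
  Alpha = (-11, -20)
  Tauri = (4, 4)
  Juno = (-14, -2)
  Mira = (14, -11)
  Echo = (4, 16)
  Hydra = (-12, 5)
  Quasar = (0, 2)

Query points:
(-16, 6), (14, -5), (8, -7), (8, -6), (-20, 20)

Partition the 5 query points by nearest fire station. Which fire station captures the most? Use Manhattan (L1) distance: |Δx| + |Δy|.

Mira

(-16, 6) — d to each: Alpha:31, Tauri:22, Juno:10, Mira:47, Echo:30, Hydra:5, Quasar:20 → nearest is Hydra
(14, -5) — d to each: Alpha:40, Tauri:19, Juno:31, Mira:6, Echo:31, Hydra:36, Quasar:21 → nearest is Mira
(8, -7) — d to each: Alpha:32, Tauri:15, Juno:27, Mira:10, Echo:27, Hydra:32, Quasar:17 → nearest is Mira
(8, -6) — d to each: Alpha:33, Tauri:14, Juno:26, Mira:11, Echo:26, Hydra:31, Quasar:16 → nearest is Mira
(-20, 20) — d to each: Alpha:49, Tauri:40, Juno:28, Mira:65, Echo:28, Hydra:23, Quasar:38 → nearest is Hydra
Tally — Mira:3, Hydra:2. Mira captures the most (3).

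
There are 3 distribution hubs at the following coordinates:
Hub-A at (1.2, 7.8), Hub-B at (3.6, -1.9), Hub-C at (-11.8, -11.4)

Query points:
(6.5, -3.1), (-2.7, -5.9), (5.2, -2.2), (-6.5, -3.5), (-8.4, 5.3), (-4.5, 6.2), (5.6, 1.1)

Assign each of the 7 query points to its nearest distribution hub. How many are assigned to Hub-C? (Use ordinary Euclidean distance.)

(6.5, -3.1) — d² to each: Hub-A:146.9, Hub-B:9.85, Hub-C:403.78 → nearest is Hub-B
(-2.7, -5.9) — d² to each: Hub-A:202.9, Hub-B:55.69, Hub-C:113.06 → nearest is Hub-B
(5.2, -2.2) — d² to each: Hub-A:116, Hub-B:2.65, Hub-C:373.64 → nearest is Hub-B
(-6.5, -3.5) — d² to each: Hub-A:186.98, Hub-B:104.57, Hub-C:90.5 → nearest is Hub-C
(-8.4, 5.3) — d² to each: Hub-A:98.41, Hub-B:195.84, Hub-C:290.45 → nearest is Hub-A
(-4.5, 6.2) — d² to each: Hub-A:35.05, Hub-B:131.22, Hub-C:363.05 → nearest is Hub-A
(5.6, 1.1) — d² to each: Hub-A:64.25, Hub-B:13, Hub-C:459.01 → nearest is Hub-B
1 of the 7 points has Hub-C as nearest.

1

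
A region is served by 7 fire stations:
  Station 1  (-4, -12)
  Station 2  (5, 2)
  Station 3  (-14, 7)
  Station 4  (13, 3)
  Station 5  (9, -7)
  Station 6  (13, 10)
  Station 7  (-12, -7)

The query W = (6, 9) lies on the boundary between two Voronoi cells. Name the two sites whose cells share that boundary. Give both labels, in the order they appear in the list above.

Squared distances from W to each site:
d²(W, Station 1) = (6−(-4))² + (9−(-12))² = 100 + 441 = 541
d²(W, Station 2) = (6−5)² + (9−2)² = 1 + 49 = 50
d²(W, Station 3) = (6−(-14))² + (9−7)² = 400 + 4 = 404
d²(W, Station 4) = (6−13)² + (9−3)² = 49 + 36 = 85
d²(W, Station 5) = (6−9)² + (9−(-7))² = 9 + 256 = 265
d²(W, Station 6) = (6−13)² + (9−10)² = 49 + 1 = 50
d²(W, Station 7) = (6−(-12))² + (9−(-7))² = 324 + 256 = 580
W is equidistant from Station 2 and Station 6 (both at squared distance 50), and every other site is strictly farther — so W lies on the Station 2–Station 6 Voronoi edge.

Station 2 and Station 6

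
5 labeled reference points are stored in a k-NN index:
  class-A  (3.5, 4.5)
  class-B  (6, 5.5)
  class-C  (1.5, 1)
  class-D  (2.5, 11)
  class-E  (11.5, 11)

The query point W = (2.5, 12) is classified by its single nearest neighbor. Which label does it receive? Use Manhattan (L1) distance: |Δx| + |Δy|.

class-D

d(W, class-A) = 1 + 7.5 = 8.5
d(W, class-B) = 3.5 + 6.5 = 10
d(W, class-C) = 1 + 11 = 12
d(W, class-D) = 0 + 1 = 1
d(W, class-E) = 9 + 1 = 10
Minimum is at class-D.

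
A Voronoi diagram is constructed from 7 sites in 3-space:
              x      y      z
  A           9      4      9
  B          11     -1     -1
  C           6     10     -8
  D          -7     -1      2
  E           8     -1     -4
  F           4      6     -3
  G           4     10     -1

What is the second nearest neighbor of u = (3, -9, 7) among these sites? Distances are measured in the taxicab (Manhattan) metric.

d(u,A) = |3−9| + |-9−4| + |7−9| = 6 + 13 + 2 = 21
d(u,B) = |3−11| + |-9−(-1)| + |7−(-1)| = 8 + 8 + 8 = 24
d(u,C) = |3−6| + |-9−10| + |7−(-8)| = 3 + 19 + 15 = 37
d(u,D) = |3−(-7)| + |-9−(-1)| + |7−2| = 10 + 8 + 5 = 23
d(u,E) = |3−8| + |-9−(-1)| + |7−(-4)| = 5 + 8 + 11 = 24
d(u,F) = |3−4| + |-9−6| + |7−(-3)| = 1 + 15 + 10 = 26
d(u,G) = |3−4| + |-9−10| + |7−(-1)| = 1 + 19 + 8 = 28
Sorted ascending: A, D, B, … — the second-nearest is D.

D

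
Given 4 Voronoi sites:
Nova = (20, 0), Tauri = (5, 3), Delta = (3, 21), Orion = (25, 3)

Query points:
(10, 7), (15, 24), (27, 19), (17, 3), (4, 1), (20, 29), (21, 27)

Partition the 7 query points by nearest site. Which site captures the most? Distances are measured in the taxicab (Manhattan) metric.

Delta

(10, 7) — d to each: Nova:17, Tauri:9, Delta:21, Orion:19 → nearest is Tauri
(15, 24) — d to each: Nova:29, Tauri:31, Delta:15, Orion:31 → nearest is Delta
(27, 19) — d to each: Nova:26, Tauri:38, Delta:26, Orion:18 → nearest is Orion
(17, 3) — d to each: Nova:6, Tauri:12, Delta:32, Orion:8 → nearest is Nova
(4, 1) — d to each: Nova:17, Tauri:3, Delta:21, Orion:23 → nearest is Tauri
(20, 29) — d to each: Nova:29, Tauri:41, Delta:25, Orion:31 → nearest is Delta
(21, 27) — d to each: Nova:28, Tauri:40, Delta:24, Orion:28 → nearest is Delta
Tally — Nova:1, Tauri:2, Delta:3, Orion:1. Delta captures the most (3).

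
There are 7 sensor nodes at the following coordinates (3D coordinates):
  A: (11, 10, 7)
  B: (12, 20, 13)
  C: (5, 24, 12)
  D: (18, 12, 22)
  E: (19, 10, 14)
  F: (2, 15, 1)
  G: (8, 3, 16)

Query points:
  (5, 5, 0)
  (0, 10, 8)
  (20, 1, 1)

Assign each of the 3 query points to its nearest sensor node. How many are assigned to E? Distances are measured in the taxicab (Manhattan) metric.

1

(5, 5, 0) — d to each: A:18, B:35, C:31, D:42, E:33, F:14, G:21 → nearest is F
(0, 10, 8) — d to each: A:12, B:27, C:23, D:34, E:25, F:14, G:23 → nearest is A
(20, 1, 1) — d to each: A:24, B:39, C:49, D:34, E:23, F:32, G:29 → nearest is E
1 of the 3 points has E as nearest.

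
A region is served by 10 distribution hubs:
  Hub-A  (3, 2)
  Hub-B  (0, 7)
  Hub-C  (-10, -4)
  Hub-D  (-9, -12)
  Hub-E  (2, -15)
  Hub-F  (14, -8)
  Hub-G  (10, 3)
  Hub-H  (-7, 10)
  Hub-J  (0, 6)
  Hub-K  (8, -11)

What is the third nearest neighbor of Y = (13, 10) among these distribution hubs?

Hub-B

Since √ is increasing, it suffices to compare squared distances:
d²(Y, Hub-A) = (13−3)² + (10−2)² = 100 + 64 = 164
d²(Y, Hub-B) = (13−0)² + (10−7)² = 169 + 9 = 178
d²(Y, Hub-C) = (13−(-10))² + (10−(-4))² = 529 + 196 = 725
d²(Y, Hub-D) = (13−(-9))² + (10−(-12))² = 484 + 484 = 968
d²(Y, Hub-E) = (13−2)² + (10−(-15))² = 121 + 625 = 746
d²(Y, Hub-F) = (13−14)² + (10−(-8))² = 1 + 324 = 325
d²(Y, Hub-G) = (13−10)² + (10−3)² = 9 + 49 = 58
d²(Y, Hub-H) = (13−(-7))² + (10−10)² = 400 + 0 = 400
d²(Y, Hub-J) = (13−0)² + (10−6)² = 169 + 16 = 185
d²(Y, Hub-K) = (13−8)² + (10−(-11))² = 25 + 441 = 466
Sorted ascending: Hub-G, Hub-A, Hub-B, Hub-J, … — the third-nearest is Hub-B.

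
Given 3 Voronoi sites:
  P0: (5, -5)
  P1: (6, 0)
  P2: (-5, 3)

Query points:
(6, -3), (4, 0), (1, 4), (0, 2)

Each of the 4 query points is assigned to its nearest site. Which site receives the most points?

(6, -3) — d² to each: P0:5, P1:9, P2:157 → nearest is P0
(4, 0) — d² to each: P0:26, P1:4, P2:90 → nearest is P1
(1, 4) — d² to each: P0:97, P1:41, P2:37 → nearest is P2
(0, 2) — d² to each: P0:74, P1:40, P2:26 → nearest is P2
Tally — P0:1, P1:1, P2:2. P2 captures the most (2).

P2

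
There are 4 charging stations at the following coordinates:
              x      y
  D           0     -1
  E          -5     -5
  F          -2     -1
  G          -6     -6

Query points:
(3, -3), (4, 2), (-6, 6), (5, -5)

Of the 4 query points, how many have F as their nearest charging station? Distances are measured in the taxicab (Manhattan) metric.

1

(3, -3) — d to each: D:5, E:10, F:7, G:12 → nearest is D
(4, 2) — d to each: D:7, E:16, F:9, G:18 → nearest is D
(-6, 6) — d to each: D:13, E:12, F:11, G:12 → nearest is F
(5, -5) — d to each: D:9, E:10, F:11, G:12 → nearest is D
1 of the 4 points has F as nearest.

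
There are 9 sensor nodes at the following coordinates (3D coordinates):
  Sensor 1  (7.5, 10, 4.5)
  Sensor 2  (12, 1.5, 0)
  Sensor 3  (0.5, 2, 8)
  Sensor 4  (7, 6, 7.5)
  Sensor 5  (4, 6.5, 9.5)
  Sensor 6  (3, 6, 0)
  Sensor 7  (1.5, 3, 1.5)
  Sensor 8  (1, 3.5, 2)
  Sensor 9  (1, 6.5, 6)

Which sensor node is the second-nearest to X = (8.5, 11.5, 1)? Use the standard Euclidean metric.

Squared Euclidean distances:
d²(X, Sensor 1) = 1 + 2.25 + 12.25 = 15.5
d²(X, Sensor 2) = 12.25 + 100 + 1 = 113.25
d²(X, Sensor 3) = 64 + 90.25 + 49 = 203.25
d²(X, Sensor 4) = 2.25 + 30.25 + 42.25 = 74.75
d²(X, Sensor 5) = 20.25 + 25 + 72.25 = 117.5
d²(X, Sensor 6) = 30.25 + 30.25 + 1 = 61.5
d²(X, Sensor 7) = 49 + 72.25 + 0.25 = 121.5
d²(X, Sensor 8) = 56.25 + 64 + 1 = 121.25
d²(X, Sensor 9) = 56.25 + 25 + 25 = 106.25
Sorted ascending: Sensor 1, Sensor 6, Sensor 4, … — the second-nearest is Sensor 6.

Sensor 6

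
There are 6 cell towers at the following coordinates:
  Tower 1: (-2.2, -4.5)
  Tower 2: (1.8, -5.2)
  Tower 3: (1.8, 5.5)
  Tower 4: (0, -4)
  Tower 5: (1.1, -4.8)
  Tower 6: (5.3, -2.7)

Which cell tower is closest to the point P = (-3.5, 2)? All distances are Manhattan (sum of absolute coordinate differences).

Tower 1

d(P, Tower 1) = |-3.5−(-2.2)| + |2−(-4.5)| = 1.3 + 6.5 = 7.8
d(P, Tower 2) = |-3.5−1.8| + |2−(-5.2)| = 5.3 + 7.2 = 12.5
d(P, Tower 3) = |-3.5−1.8| + |2−5.5| = 5.3 + 3.5 = 8.8
d(P, Tower 4) = |-3.5−0| + |2−(-4)| = 3.5 + 6 = 9.5
d(P, Tower 5) = |-3.5−1.1| + |2−(-4.8)| = 4.6 + 6.8 = 11.4
d(P, Tower 6) = |-3.5−5.3| + |2−(-2.7)| = 8.8 + 4.7 = 13.5
The smallest is to Tower 1, so P lies in the Voronoi region of Tower 1.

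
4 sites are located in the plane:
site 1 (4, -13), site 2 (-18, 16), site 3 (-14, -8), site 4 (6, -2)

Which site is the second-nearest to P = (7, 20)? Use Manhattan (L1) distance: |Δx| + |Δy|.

d(P, site 1) = 3 + 33 = 36
d(P, site 2) = 25 + 4 = 29
d(P, site 3) = 21 + 28 = 49
d(P, site 4) = 1 + 22 = 23
Sorted ascending: site 4, site 2, site 1, … — the second-nearest is site 2.

site 2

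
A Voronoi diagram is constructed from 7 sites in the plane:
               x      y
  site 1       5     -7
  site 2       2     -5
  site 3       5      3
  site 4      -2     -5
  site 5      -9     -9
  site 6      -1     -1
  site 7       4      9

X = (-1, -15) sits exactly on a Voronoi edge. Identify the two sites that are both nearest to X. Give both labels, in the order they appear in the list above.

site 1 and site 5

Squared distances from X to each site:
d²(X, site 1) = (-1−5)² + (-15−(-7))² = 36 + 64 = 100
d²(X, site 2) = (-1−2)² + (-15−(-5))² = 9 + 100 = 109
d²(X, site 3) = (-1−5)² + (-15−3)² = 36 + 324 = 360
d²(X, site 4) = (-1−(-2))² + (-15−(-5))² = 1 + 100 = 101
d²(X, site 5) = (-1−(-9))² + (-15−(-9))² = 64 + 36 = 100
d²(X, site 6) = (-1−(-1))² + (-15−(-1))² = 0 + 196 = 196
d²(X, site 7) = (-1−4)² + (-15−9)² = 25 + 576 = 601
X is equidistant from site 1 and site 5 (both at squared distance 100), and every other site is strictly farther — so X lies on the site 1–site 5 Voronoi edge.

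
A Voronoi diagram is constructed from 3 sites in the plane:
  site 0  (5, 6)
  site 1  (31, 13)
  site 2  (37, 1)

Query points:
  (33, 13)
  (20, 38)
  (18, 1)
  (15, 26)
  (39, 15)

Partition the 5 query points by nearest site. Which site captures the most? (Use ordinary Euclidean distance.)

(33, 13) — d² to each: site 0:833, site 1:4, site 2:160 → nearest is site 1
(20, 38) — d² to each: site 0:1249, site 1:746, site 2:1658 → nearest is site 1
(18, 1) — d² to each: site 0:194, site 1:313, site 2:361 → nearest is site 0
(15, 26) — d² to each: site 0:500, site 1:425, site 2:1109 → nearest is site 1
(39, 15) — d² to each: site 0:1237, site 1:68, site 2:200 → nearest is site 1
Tally — site 0:1, site 1:4. site 1 captures the most (4).

site 1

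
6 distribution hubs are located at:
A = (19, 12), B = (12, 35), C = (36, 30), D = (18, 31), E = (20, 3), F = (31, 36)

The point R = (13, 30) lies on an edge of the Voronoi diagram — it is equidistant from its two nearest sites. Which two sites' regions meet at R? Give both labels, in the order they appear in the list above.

B and D

Squared distances from R to each site:
|RA|² = 36 + 324 = 360
|RB|² = 1 + 25 = 26
|RC|² = 529 + 0 = 529
|RD|² = 25 + 1 = 26
|RE|² = 49 + 729 = 778
|RF|² = 324 + 36 = 360
R is equidistant from B and D (both at squared distance 26), and every other site is strictly farther — so R lies on the B–D Voronoi edge.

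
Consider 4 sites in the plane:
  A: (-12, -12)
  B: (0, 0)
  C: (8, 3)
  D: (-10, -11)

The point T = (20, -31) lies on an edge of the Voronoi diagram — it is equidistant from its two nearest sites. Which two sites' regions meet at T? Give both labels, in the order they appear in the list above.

Squared distances from T to each site:
|TA|² = (20−(-12))² + (-31−(-12))² = 1024 + 361 = 1385
|TB|² = (20−0)² + (-31−0)² = 400 + 961 = 1361
|TC|² = (20−8)² + (-31−3)² = 144 + 1156 = 1300
|TD|² = (20−(-10))² + (-31−(-11))² = 900 + 400 = 1300
T is equidistant from C and D (both at squared distance 1300), and every other site is strictly farther — so T lies on the C–D Voronoi edge.

C and D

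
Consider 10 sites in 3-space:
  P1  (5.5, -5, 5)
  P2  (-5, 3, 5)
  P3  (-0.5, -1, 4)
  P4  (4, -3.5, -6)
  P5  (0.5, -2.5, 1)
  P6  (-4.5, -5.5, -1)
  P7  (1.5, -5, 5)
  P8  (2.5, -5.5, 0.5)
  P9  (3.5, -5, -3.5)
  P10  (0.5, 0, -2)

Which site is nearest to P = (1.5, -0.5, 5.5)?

Since √ is increasing, it suffices to compare squared distances:
|PP1|² = (1.5−5.5)² + (-0.5−(-5))² + (5.5−5)² = 16 + 20.25 + 0.25 = 36.5
|PP2|² = (1.5−(-5))² + (-0.5−3)² + (5.5−5)² = 42.25 + 12.25 + 0.25 = 54.75
|PP3|² = (1.5−(-0.5))² + (-0.5−(-1))² + (5.5−4)² = 4 + 0.25 + 2.25 = 6.5
|PP4|² = (1.5−4)² + (-0.5−(-3.5))² + (5.5−(-6))² = 6.25 + 9 + 132.25 = 147.5
|PP5|² = (1.5−0.5)² + (-0.5−(-2.5))² + (5.5−1)² = 1 + 4 + 20.25 = 25.25
|PP6|² = (1.5−(-4.5))² + (-0.5−(-5.5))² + (5.5−(-1))² = 36 + 25 + 42.25 = 103.25
|PP7|² = (1.5−1.5)² + (-0.5−(-5))² + (5.5−5)² = 0 + 20.25 + 0.25 = 20.5
|PP8|² = (1.5−2.5)² + (-0.5−(-5.5))² + (5.5−0.5)² = 1 + 25 + 25 = 51
|PP9|² = (1.5−3.5)² + (-0.5−(-5))² + (5.5−(-3.5))² = 4 + 20.25 + 81 = 105.25
d²(P, P10) = (1.5−0.5)² + (-0.5−0)² + (5.5−(-2))² = 1 + 0.25 + 56.25 = 57.5
Minimum is at P3.

P3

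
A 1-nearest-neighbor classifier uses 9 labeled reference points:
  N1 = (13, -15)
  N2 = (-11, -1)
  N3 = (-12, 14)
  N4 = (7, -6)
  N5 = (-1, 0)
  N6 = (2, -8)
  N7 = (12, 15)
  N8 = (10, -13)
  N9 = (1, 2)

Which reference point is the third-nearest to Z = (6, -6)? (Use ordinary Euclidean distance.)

Since √ is increasing, it suffices to compare squared distances:
|ZN1|² = (6−13)² + (-6−(-15))² = 49 + 81 = 130
|ZN2|² = (6−(-11))² + (-6−(-1))² = 289 + 25 = 314
|ZN3|² = (6−(-12))² + (-6−14)² = 324 + 400 = 724
|ZN4|² = (6−7)² + (-6−(-6))² = 1 + 0 = 1
|ZN5|² = (6−(-1))² + (-6−0)² = 49 + 36 = 85
|ZN6|² = (6−2)² + (-6−(-8))² = 16 + 4 = 20
|ZN7|² = (6−12)² + (-6−15)² = 36 + 441 = 477
|ZN8|² = (6−10)² + (-6−(-13))² = 16 + 49 = 65
|ZN9|² = (6−1)² + (-6−2)² = 25 + 64 = 89
Sorted ascending: N4, N6, N8, N5, … — the third-nearest is N8.

N8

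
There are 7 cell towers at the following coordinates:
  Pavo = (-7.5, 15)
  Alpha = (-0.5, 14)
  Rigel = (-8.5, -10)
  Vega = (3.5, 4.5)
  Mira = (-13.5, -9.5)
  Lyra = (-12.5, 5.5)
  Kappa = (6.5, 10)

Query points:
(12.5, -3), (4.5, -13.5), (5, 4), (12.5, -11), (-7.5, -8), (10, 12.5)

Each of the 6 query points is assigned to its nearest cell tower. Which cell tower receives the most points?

Vega

(12.5, -3) — d² to each: Pavo:724, Alpha:458, Rigel:490, Vega:137.25, Mira:718.25, Lyra:697.25, Kappa:205 → nearest is Vega
(4.5, -13.5) — d² to each: Pavo:956.25, Alpha:781.25, Rigel:181.25, Vega:325, Mira:340, Lyra:650, Kappa:556.25 → nearest is Rigel
(5, 4) — d² to each: Pavo:277.25, Alpha:130.25, Rigel:378.25, Vega:2.5, Mira:524.5, Lyra:308.5, Kappa:38.25 → nearest is Vega
(12.5, -11) — d² to each: Pavo:1076, Alpha:794, Rigel:442, Vega:321.25, Mira:678.25, Lyra:897.25, Kappa:477 → nearest is Vega
(-7.5, -8) — d² to each: Pavo:529, Alpha:533, Rigel:5, Vega:277.25, Mira:38.25, Lyra:207.25, Kappa:520 → nearest is Rigel
(10, 12.5) — d² to each: Pavo:312.5, Alpha:112.5, Rigel:848.5, Vega:106.25, Mira:1036.25, Lyra:555.25, Kappa:18.5 → nearest is Kappa
Tally — Rigel:2, Vega:3, Kappa:1. Vega captures the most (3).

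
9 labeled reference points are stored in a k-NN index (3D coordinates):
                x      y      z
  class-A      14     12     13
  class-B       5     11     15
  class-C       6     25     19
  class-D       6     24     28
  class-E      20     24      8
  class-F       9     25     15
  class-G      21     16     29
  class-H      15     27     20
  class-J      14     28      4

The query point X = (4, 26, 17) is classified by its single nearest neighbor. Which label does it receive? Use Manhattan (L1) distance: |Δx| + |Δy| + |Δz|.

class-C

d(X, class-A) = |4−14| + |26−12| + |17−13| = 10 + 14 + 4 = 28
d(X, class-B) = |4−5| + |26−11| + |17−15| = 1 + 15 + 2 = 18
d(X, class-C) = |4−6| + |26−25| + |17−19| = 2 + 1 + 2 = 5
d(X, class-D) = |4−6| + |26−24| + |17−28| = 2 + 2 + 11 = 15
d(X, class-E) = |4−20| + |26−24| + |17−8| = 16 + 2 + 9 = 27
d(X, class-F) = |4−9| + |26−25| + |17−15| = 5 + 1 + 2 = 8
d(X, class-G) = |4−21| + |26−16| + |17−29| = 17 + 10 + 12 = 39
d(X, class-H) = |4−15| + |26−27| + |17−20| = 11 + 1 + 3 = 15
d(X, class-J) = |4−14| + |26−28| + |17−4| = 10 + 2 + 13 = 25
class-C is nearest.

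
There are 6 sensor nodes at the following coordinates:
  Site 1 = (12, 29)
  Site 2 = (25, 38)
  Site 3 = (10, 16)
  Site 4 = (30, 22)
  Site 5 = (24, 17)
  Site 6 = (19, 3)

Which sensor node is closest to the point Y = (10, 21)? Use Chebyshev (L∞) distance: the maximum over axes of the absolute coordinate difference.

d(Y, Site 1) = max(2, 8) = 8
d(Y, Site 2) = max(15, 17) = 17
d(Y, Site 3) = max(0, 5) = 5
d(Y, Site 4) = max(20, 1) = 20
d(Y, Site 5) = max(14, 4) = 14
d(Y, Site 6) = max(9, 18) = 18
Site 3 is nearest.

Site 3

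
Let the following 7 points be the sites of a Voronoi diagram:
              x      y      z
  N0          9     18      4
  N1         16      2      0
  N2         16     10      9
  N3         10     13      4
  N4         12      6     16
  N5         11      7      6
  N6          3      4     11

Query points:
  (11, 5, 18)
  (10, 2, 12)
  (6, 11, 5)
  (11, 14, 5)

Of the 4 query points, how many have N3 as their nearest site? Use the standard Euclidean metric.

(11, 5, 18) — d² to each: N0:369, N1:358, N2:131, N3:261, N4:6, N5:148, N6:114 → nearest is N4
(10, 2, 12) — d² to each: N0:321, N1:180, N2:109, N3:185, N4:36, N5:62, N6:54 → nearest is N4
(6, 11, 5) — d² to each: N0:59, N1:206, N2:117, N3:21, N4:182, N5:42, N6:94 → nearest is N3
(11, 14, 5) — d² to each: N0:21, N1:194, N2:57, N3:3, N4:186, N5:50, N6:200 → nearest is N3
2 of the 4 points have N3 as nearest.

2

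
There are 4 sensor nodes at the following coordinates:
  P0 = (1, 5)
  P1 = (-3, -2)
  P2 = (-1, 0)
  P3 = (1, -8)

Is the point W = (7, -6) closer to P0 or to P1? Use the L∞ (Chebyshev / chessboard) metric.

d(W,P0) = max(6, 11) = 11
d(W,P1) = max(10, 4) = 10
11 > 10, so P1 is closer.

P1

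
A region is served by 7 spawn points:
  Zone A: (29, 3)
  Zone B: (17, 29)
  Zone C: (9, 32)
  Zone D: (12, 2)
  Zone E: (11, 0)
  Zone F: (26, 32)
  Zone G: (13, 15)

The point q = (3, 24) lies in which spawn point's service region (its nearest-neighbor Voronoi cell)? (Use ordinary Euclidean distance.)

Zone C

Compare squared distances (the ordering matches that of the actual distances):
d²(q, Zone A) = (3−29)² + (24−3)² = 676 + 441 = 1117
d²(q, Zone B) = (3−17)² + (24−29)² = 196 + 25 = 221
d²(q, Zone C) = (3−9)² + (24−32)² = 36 + 64 = 100
d²(q, Zone D) = (3−12)² + (24−2)² = 81 + 484 = 565
d²(q, Zone E) = (3−11)² + (24−0)² = 64 + 576 = 640
d²(q, Zone F) = (3−26)² + (24−32)² = 529 + 64 = 593
d²(q, Zone G) = (3−13)² + (24−15)² = 100 + 81 = 181
Zone C is nearest.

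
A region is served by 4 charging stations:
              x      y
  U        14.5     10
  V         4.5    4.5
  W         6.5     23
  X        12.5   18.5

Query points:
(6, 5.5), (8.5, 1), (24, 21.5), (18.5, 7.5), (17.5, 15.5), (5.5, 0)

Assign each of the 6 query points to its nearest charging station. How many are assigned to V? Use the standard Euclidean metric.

(6, 5.5) — d² to each: U:92.5, V:3.25, W:306.5, X:211.25 → nearest is V
(8.5, 1) — d² to each: U:117, V:28.25, W:488, X:322.25 → nearest is V
(24, 21.5) — d² to each: U:222.5, V:669.25, W:308.5, X:141.25 → nearest is X
(18.5, 7.5) — d² to each: U:22.25, V:205, W:384.25, X:157 → nearest is U
(17.5, 15.5) — d² to each: U:39.25, V:290, W:177.25, X:34 → nearest is X
(5.5, 0) — d² to each: U:181, V:21.25, W:530, X:391.25 → nearest is V
3 of the 6 points have V as nearest.

3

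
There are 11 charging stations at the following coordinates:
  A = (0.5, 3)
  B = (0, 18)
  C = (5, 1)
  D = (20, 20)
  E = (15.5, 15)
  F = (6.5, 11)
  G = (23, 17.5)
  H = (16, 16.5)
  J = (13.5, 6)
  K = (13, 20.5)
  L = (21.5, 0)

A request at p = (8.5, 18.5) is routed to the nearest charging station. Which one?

K

Since √ is increasing, it suffices to compare squared distances:
|pA|² = (8.5−0.5)² + (18.5−3)² = 64 + 240.25 = 304.25
|pB|² = (8.5−0)² + (18.5−18)² = 72.25 + 0.25 = 72.5
|pC|² = (8.5−5)² + (18.5−1)² = 12.25 + 306.25 = 318.5
|pD|² = (8.5−20)² + (18.5−20)² = 132.25 + 2.25 = 134.5
|pE|² = (8.5−15.5)² + (18.5−15)² = 49 + 12.25 = 61.25
|pF|² = (8.5−6.5)² + (18.5−11)² = 4 + 56.25 = 60.25
|pG|² = (8.5−23)² + (18.5−17.5)² = 210.25 + 1 = 211.25
|pH|² = (8.5−16)² + (18.5−16.5)² = 56.25 + 4 = 60.25
|pJ|² = (8.5−13.5)² + (18.5−6)² = 25 + 156.25 = 181.25
|pK|² = (8.5−13)² + (18.5−20.5)² = 20.25 + 4 = 24.25
|pL|² = (8.5−21.5)² + (18.5−0)² = 169 + 342.25 = 511.25
K is nearest.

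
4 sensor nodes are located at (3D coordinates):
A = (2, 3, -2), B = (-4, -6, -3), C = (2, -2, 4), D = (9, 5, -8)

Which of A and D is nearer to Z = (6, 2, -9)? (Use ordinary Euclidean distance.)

Compare squared distances:
|ZA|² = (6−2)² + (2−3)² + (-9−(-2))² = 16 + 1 + 49 = 66
|ZD|² = (6−9)² + (2−5)² + (-9−(-8))² = 9 + 9 + 1 = 19
66 > 19, so D is closer.

D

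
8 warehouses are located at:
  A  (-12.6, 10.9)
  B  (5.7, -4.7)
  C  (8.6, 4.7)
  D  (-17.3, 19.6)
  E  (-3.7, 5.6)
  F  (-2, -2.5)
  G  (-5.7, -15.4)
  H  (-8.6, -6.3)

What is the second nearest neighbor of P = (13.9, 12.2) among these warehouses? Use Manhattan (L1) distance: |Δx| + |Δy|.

d(P,A) = |13.9−(-12.6)| + |12.2−10.9| = 26.5 + 1.3 = 27.8
d(P,B) = |13.9−5.7| + |12.2−(-4.7)| = 8.2 + 16.9 = 25.1
d(P,C) = |13.9−8.6| + |12.2−4.7| = 5.3 + 7.5 = 12.8
d(P,D) = |13.9−(-17.3)| + |12.2−19.6| = 31.2 + 7.4 = 38.6
d(P,E) = |13.9−(-3.7)| + |12.2−5.6| = 17.6 + 6.6 = 24.2
d(P,F) = |13.9−(-2)| + |12.2−(-2.5)| = 15.9 + 14.7 = 30.6
d(P,G) = |13.9−(-5.7)| + |12.2−(-15.4)| = 19.6 + 27.6 = 47.2
d(P,H) = |13.9−(-8.6)| + |12.2−(-6.3)| = 22.5 + 18.5 = 41
Sorted ascending: C, E, B, … — the second-nearest is E.

E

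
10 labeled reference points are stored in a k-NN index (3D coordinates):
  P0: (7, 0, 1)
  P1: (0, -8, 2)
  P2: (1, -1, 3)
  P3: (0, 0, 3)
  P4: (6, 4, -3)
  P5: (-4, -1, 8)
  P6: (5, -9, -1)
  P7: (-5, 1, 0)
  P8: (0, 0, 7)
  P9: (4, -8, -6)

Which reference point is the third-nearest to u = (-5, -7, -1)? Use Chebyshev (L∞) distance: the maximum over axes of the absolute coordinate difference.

d(u,P0) = max(12, 7, 2) = 12
d(u,P1) = max(5, 1, 3) = 5
d(u,P2) = max(6, 6, 4) = 6
d(u,P3) = max(5, 7, 4) = 7
d(u,P4) = max(11, 11, 2) = 11
d(u,P5) = max(1, 6, 9) = 9
d(u,P6) = max(10, 2, 0) = 10
d(u,P7) = max(0, 8, 1) = 8
d(u,P8) = max(5, 7, 8) = 8
d(u,P9) = max(9, 1, 5) = 9
Sorted ascending: P1, P2, P3, P7, … — the third-nearest is P3.

P3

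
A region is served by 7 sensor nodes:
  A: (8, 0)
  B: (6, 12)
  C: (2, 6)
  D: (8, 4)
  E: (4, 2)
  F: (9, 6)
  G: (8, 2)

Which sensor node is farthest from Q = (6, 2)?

B

Squared Euclidean distances:
|QA|² = 4 + 4 = 8
|QB|² = 0 + 100 = 100
|QC|² = 16 + 16 = 32
|QD|² = 4 + 4 = 8
|QE|² = 4 + 0 = 4
|QF|² = 9 + 16 = 25
|QG|² = 4 + 0 = 4
The largest is to B.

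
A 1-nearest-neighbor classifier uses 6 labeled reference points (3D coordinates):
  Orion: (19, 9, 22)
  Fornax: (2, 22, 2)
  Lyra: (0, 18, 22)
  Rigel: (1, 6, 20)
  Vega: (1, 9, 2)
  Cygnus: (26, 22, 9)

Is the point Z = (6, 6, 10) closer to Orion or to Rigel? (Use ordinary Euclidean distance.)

Rigel

Compare squared distances:
d²(Z, Orion) = (6−19)² + (6−9)² + (10−22)² = 169 + 9 + 144 = 322
d²(Z, Rigel) = (6−1)² + (6−6)² + (10−20)² = 25 + 0 + 100 = 125
322 > 125, so Rigel is closer.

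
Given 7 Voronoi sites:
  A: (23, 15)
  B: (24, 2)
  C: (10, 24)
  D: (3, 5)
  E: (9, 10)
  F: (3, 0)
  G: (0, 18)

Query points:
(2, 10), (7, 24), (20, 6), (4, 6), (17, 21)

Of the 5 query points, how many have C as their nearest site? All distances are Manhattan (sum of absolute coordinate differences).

2

(2, 10) — d to each: A:26, B:30, C:22, D:6, E:7, F:11, G:10 → nearest is D
(7, 24) — d to each: A:25, B:39, C:3, D:23, E:16, F:28, G:13 → nearest is C
(20, 6) — d to each: A:12, B:8, C:28, D:18, E:15, F:23, G:32 → nearest is B
(4, 6) — d to each: A:28, B:24, C:24, D:2, E:9, F:7, G:16 → nearest is D
(17, 21) — d to each: A:12, B:26, C:10, D:30, E:19, F:35, G:20 → nearest is C
2 of the 5 points have C as nearest.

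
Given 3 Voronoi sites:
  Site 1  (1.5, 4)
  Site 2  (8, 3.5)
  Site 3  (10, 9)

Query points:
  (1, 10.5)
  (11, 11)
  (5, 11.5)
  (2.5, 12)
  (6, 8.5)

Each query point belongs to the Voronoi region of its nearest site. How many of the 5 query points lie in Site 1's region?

2

(1, 10.5) — d² to each: Site 1:42.5, Site 2:98, Site 3:83.25 → nearest is Site 1
(11, 11) — d² to each: Site 1:139.25, Site 2:65.25, Site 3:5 → nearest is Site 3
(5, 11.5) — d² to each: Site 1:68.5, Site 2:73, Site 3:31.25 → nearest is Site 3
(2.5, 12) — d² to each: Site 1:65, Site 2:102.5, Site 3:65.25 → nearest is Site 1
(6, 8.5) — d² to each: Site 1:40.5, Site 2:29, Site 3:16.25 → nearest is Site 3
2 of the 5 points have Site 1 as nearest.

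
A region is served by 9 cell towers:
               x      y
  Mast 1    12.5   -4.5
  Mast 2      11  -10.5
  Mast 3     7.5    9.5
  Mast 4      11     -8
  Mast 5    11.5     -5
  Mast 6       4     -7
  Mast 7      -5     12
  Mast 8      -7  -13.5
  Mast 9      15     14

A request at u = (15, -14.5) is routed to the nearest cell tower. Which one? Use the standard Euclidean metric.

Compare squared distances (the ordering matches that of the actual distances):
d²(u, Mast 1) = 6.25 + 100 = 106.25
d²(u, Mast 2) = 16 + 16 = 32
d²(u, Mast 3) = 56.25 + 576 = 632.25
d²(u, Mast 4) = 16 + 42.25 = 58.25
d²(u, Mast 5) = 12.25 + 90.25 = 102.5
d²(u, Mast 6) = 121 + 56.25 = 177.25
d²(u, Mast 7) = 400 + 702.25 = 1102.25
d²(u, Mast 8) = 484 + 1 = 485
d²(u, Mast 9) = 0 + 812.25 = 812.25
Minimum is at Mast 2.

Mast 2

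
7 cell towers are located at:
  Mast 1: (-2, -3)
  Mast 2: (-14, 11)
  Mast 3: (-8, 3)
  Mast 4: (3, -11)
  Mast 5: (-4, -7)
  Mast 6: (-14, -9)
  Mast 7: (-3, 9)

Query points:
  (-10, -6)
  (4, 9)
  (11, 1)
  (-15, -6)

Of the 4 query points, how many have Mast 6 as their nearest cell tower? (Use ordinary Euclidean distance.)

2

(-10, -6) — d² to each: Mast 1:73, Mast 2:305, Mast 3:85, Mast 4:194, Mast 5:37, Mast 6:25, Mast 7:274 → nearest is Mast 6
(4, 9) — d² to each: Mast 1:180, Mast 2:328, Mast 3:180, Mast 4:401, Mast 5:320, Mast 6:648, Mast 7:49 → nearest is Mast 7
(11, 1) — d² to each: Mast 1:185, Mast 2:725, Mast 3:365, Mast 4:208, Mast 5:289, Mast 6:725, Mast 7:260 → nearest is Mast 1
(-15, -6) — d² to each: Mast 1:178, Mast 2:290, Mast 3:130, Mast 4:349, Mast 5:122, Mast 6:10, Mast 7:369 → nearest is Mast 6
2 of the 4 points have Mast 6 as nearest.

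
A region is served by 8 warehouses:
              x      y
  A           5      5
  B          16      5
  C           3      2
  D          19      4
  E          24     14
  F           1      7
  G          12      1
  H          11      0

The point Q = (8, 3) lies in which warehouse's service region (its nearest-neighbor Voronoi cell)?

A

Squared Euclidean distances:
|QA|² = 9 + 4 = 13
|QB|² = 64 + 4 = 68
|QC|² = 25 + 1 = 26
|QD|² = 121 + 1 = 122
|QE|² = 256 + 121 = 377
|QF|² = 49 + 16 = 65
|QG|² = 16 + 4 = 20
|QH|² = 9 + 9 = 18
A is nearest.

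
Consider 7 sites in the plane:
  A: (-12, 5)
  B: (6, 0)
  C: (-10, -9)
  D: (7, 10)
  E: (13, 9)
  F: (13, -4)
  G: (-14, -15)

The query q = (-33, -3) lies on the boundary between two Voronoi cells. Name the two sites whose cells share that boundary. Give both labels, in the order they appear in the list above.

A and G

Squared distances from q to each site:
|qA|² = 441 + 64 = 505
|qB|² = 1521 + 9 = 1530
|qC|² = 529 + 36 = 565
|qD|² = 1600 + 169 = 1769
|qE|² = 2116 + 144 = 2260
|qF|² = 2116 + 1 = 2117
|qG|² = 361 + 144 = 505
q is equidistant from A and G (both at squared distance 505), and every other site is strictly farther — so q lies on the A–G Voronoi edge.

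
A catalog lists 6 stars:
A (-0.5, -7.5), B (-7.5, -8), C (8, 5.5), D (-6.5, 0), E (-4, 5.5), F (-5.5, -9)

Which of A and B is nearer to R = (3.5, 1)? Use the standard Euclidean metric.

Compare squared distances:
|RA|² = (3.5−(-0.5))² + (1−(-7.5))² = 16 + 72.25 = 88.25
|RB|² = (3.5−(-7.5))² + (1−(-8))² = 121 + 81 = 202
88.25 < 202, so A is closer.

A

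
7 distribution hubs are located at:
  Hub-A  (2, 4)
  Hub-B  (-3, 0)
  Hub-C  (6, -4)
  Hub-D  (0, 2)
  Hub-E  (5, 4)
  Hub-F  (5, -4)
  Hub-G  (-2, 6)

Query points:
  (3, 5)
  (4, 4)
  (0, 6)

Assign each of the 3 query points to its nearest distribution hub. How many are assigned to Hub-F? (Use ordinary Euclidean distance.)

0

(3, 5) — d² to each: Hub-A:2, Hub-B:61, Hub-C:90, Hub-D:18, Hub-E:5, Hub-F:85, Hub-G:26 → nearest is Hub-A
(4, 4) — d² to each: Hub-A:4, Hub-B:65, Hub-C:68, Hub-D:20, Hub-E:1, Hub-F:65, Hub-G:40 → nearest is Hub-E
(0, 6) — d² to each: Hub-A:8, Hub-B:45, Hub-C:136, Hub-D:16, Hub-E:29, Hub-F:125, Hub-G:4 → nearest is Hub-G
0 of the 3 points have Hub-F as nearest.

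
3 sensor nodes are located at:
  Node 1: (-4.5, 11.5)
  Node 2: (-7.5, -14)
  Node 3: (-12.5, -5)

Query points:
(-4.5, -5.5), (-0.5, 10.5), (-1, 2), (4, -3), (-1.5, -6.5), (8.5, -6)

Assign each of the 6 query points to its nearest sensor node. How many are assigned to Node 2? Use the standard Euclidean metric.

3

(-4.5, -5.5) — d² to each: Node 1:289, Node 2:81.25, Node 3:64.25 → nearest is Node 3
(-0.5, 10.5) — d² to each: Node 1:17, Node 2:649.25, Node 3:384.25 → nearest is Node 1
(-1, 2) — d² to each: Node 1:102.5, Node 2:298.25, Node 3:181.25 → nearest is Node 1
(4, -3) — d² to each: Node 1:282.5, Node 2:253.25, Node 3:276.25 → nearest is Node 2
(-1.5, -6.5) — d² to each: Node 1:333, Node 2:92.25, Node 3:123.25 → nearest is Node 2
(8.5, -6) — d² to each: Node 1:475.25, Node 2:320, Node 3:442 → nearest is Node 2
3 of the 6 points have Node 2 as nearest.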